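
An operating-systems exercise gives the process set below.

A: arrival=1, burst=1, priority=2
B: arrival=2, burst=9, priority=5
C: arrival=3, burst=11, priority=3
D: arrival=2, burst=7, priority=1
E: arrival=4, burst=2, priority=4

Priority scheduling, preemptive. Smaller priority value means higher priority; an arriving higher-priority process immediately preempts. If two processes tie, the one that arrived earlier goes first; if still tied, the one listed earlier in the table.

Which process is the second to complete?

Gantt: | idle 0-1 | A 1-2 | D 2-9 | C 9-20 | E 20-22 | B 22-31 |
Completion: A=2  B=31  C=20  D=9  E=22
Turnaround (C−A): A=1  B=29  C=17  D=7  E=18
Finish order: A → D → C → E → B

D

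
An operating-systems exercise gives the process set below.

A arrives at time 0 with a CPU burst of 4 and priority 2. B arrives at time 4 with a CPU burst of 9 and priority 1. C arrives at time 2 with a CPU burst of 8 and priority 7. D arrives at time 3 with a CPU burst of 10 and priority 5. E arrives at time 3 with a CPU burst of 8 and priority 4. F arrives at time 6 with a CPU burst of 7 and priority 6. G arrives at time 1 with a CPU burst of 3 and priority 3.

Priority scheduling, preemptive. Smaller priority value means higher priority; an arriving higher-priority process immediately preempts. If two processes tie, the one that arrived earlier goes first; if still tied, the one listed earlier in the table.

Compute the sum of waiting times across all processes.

113

Gantt: | A 0-4 | B 4-13 | G 13-16 | E 16-24 | D 24-34 | F 34-41 | C 41-49 |
Completion: A=4  B=13  C=49  D=34  E=24  F=41  G=16
Turnaround (C−A): A=4  B=9  C=47  D=31  E=21  F=35  G=15
Waiting = turnaround − burst: A=0, B=0, C=39, D=21, E=13, F=28, G=12
Total waiting = 0 + 0 + 39 + 21 + 13 + 28 + 12 = 113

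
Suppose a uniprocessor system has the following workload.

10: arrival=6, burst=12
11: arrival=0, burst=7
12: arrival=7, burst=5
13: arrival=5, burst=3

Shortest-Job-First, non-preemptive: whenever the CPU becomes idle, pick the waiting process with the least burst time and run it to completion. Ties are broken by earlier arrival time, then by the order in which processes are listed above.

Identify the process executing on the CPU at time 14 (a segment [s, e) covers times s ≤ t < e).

Timeline: | 11 0-7 | 13 7-10 | 12 10-15 | 10 15-27 |
Completion: 10=27  11=7  12=15  13=10
Turnaround (C−A): 10=21  11=7  12=8  13=5

12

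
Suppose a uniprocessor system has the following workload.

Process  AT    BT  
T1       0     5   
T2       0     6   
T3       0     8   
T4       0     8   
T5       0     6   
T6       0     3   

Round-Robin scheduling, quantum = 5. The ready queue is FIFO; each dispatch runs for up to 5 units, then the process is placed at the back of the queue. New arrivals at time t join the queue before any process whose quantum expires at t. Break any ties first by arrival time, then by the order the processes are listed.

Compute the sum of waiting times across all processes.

129

Timeline: | T1 0-5 | T2 5-10 | T3 10-15 | T4 15-20 | T5 20-25 | T6 25-28 | T2 28-29 | T3 29-32 | T4 32-35 | T5 35-36 |
Completion: T1=5  T2=29  T3=32  T4=35  T5=36  T6=28
Turnaround (C−A): T1=5  T2=29  T3=32  T4=35  T5=36  T6=28
Waiting = turnaround − burst: T1=0, T2=23, T3=24, T4=27, T5=30, T6=25
Total waiting = 0 + 23 + 24 + 27 + 30 + 25 = 129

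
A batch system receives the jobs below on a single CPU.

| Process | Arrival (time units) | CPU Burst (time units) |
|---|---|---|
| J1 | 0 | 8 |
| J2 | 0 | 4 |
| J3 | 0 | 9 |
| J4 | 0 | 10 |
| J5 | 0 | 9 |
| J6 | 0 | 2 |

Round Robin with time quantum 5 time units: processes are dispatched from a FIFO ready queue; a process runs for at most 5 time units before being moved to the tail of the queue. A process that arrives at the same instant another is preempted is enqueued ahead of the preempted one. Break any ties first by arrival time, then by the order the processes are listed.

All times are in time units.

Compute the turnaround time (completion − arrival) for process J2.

9

Gantt: | J1 0-5 | J2 5-9 | J3 9-14 | J4 14-19 | J5 19-24 | J6 24-26 | J1 26-29 | J3 29-33 | J4 33-38 | J5 38-42 |
Completion: J1=29  J2=9  J3=33  J4=38  J5=42  J6=26
Turnaround(J2) = completion − arrival = 9 − 0 = 9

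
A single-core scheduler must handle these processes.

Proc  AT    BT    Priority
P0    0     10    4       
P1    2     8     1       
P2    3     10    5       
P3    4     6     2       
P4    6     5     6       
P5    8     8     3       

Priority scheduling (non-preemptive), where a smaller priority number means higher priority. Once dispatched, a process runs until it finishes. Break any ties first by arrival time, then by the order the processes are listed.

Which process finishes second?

Gantt: | P0 0-10 | P1 10-18 | P3 18-24 | P5 24-32 | P2 32-42 | P4 42-47 |
Completion: P0=10  P1=18  P2=42  P3=24  P4=47  P5=32
Finish order: P0 → P1 → P3 → P5 → P2 → P4

P1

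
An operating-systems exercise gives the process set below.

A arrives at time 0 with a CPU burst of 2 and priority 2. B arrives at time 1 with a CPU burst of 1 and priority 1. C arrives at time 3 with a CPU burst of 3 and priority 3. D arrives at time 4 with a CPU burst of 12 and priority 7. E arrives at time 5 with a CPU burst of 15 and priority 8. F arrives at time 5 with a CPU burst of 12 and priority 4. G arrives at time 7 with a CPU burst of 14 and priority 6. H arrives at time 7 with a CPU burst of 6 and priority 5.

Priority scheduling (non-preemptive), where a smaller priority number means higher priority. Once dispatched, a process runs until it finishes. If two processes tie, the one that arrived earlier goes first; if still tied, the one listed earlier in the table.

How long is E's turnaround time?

60

Timeline: | A 0-2 | B 2-3 | C 3-6 | F 6-18 | H 18-24 | G 24-38 | D 38-50 | E 50-65 |
Completion: A=2  B=3  C=6  D=50  E=65  F=18  G=38  H=24
Turnaround (C−A): A=2  B=2  C=3  D=46  E=60  F=13  G=31  H=17
Turnaround(E) = completion − arrival = 65 − 5 = 60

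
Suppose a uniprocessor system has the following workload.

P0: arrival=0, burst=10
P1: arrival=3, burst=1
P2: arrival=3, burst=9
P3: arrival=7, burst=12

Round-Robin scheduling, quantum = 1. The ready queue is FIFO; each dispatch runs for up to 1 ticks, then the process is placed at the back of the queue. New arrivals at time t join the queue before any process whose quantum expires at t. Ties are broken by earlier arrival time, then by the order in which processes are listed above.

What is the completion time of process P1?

4

Schedule: | P0 0-3 | P1 3-4 | P2 4-5 | P0 5-6 | P2 6-7 | P0 7-8 | P3 8-9 | P2 9-10 | P0 10-11 | P3 11-12 | P2 12-13 | P0 13-14 | P3 14-15 | P2 15-16 | P0 16-17 | P3 17-18 | P2 18-19 | P0 19-20 | P3 20-21 | P2 21-22 | P0 22-23 | P3 23-24 | P2 24-25 | P3 25-26 | P2 26-27 | P3 27-32 |
Completion: P0=23  P1=4  P2=27  P3=32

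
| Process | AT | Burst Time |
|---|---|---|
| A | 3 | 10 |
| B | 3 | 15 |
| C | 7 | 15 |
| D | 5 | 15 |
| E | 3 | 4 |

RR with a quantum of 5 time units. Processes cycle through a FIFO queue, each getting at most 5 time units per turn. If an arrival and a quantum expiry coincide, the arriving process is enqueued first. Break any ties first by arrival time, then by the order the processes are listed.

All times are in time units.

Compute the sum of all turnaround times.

199

Schedule: | idle 0-3 | A 3-8 | B 8-13 | E 13-17 | D 17-22 | C 22-27 | A 27-32 | B 32-37 | D 37-42 | C 42-47 | B 47-52 | D 52-57 | C 57-62 |
Completion: A=32  B=52  C=62  D=57  E=17
Turnaround (C−A): A=29  B=49  C=55  D=52  E=14
Turnaround = completion − arrival: A=29, B=49, C=55, D=52, E=14
Total turnaround = 29 + 49 + 55 + 52 + 14 = 199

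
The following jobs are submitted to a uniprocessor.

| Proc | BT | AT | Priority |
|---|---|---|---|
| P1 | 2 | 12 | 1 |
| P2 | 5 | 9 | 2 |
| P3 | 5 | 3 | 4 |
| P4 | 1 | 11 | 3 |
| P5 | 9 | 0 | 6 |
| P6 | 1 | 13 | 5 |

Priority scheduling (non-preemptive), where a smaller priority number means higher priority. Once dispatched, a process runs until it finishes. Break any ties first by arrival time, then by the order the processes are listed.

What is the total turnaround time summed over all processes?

Gantt: | P5 0-9 | P2 9-14 | P1 14-16 | P4 16-17 | P3 17-22 | P6 22-23 |
Completion: P1=16  P2=14  P3=22  P4=17  P5=9  P6=23
Turnaround (C−A): P1=4  P2=5  P3=19  P4=6  P5=9  P6=10
Turnaround = completion − arrival: P1=4, P2=5, P3=19, P4=6, P5=9, P6=10
Total turnaround = 4 + 5 + 19 + 6 + 9 + 10 = 53

53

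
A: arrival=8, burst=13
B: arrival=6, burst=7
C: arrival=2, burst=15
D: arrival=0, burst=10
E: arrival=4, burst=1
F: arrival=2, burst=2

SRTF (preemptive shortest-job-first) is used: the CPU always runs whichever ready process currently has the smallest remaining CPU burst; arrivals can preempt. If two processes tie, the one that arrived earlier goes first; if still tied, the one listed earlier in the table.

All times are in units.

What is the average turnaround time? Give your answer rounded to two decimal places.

16.83

Timeline: | D 0-2 | F 2-4 | E 4-5 | D 5-13 | B 13-20 | A 20-33 | C 33-48 |
Completion: A=33  B=20  C=48  D=13  E=5  F=4
Turnaround (C−A): A=25  B=14  C=46  D=13  E=1  F=2
Turnaround times: A=25, B=14, C=46, D=13, E=1, F=2
Average turnaround = (25+14+46+13+1+2) / 6 = 101/6 = 16.83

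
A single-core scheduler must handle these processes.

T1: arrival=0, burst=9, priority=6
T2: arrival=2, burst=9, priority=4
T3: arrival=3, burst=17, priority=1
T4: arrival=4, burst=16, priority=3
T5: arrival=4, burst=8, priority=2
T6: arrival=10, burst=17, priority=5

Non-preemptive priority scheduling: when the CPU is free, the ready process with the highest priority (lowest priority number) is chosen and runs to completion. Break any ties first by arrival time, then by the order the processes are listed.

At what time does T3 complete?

26

Gantt: | T1 0-9 | T3 9-26 | T5 26-34 | T4 34-50 | T2 50-59 | T6 59-76 |
Completion: T1=9  T2=59  T3=26  T4=50  T5=34  T6=76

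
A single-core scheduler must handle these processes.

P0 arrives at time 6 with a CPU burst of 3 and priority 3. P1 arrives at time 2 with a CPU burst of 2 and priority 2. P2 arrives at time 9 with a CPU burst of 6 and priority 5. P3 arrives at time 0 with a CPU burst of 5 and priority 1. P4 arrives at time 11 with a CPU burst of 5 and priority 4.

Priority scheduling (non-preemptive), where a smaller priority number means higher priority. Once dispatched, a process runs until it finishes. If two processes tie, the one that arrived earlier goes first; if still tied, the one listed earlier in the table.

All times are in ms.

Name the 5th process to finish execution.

Gantt: | P3 0-5 | P1 5-7 | P0 7-10 | P2 10-16 | P4 16-21 |
Completion: P0=10  P1=7  P2=16  P3=5  P4=21
Finish order: P3 → P1 → P0 → P2 → P4

P4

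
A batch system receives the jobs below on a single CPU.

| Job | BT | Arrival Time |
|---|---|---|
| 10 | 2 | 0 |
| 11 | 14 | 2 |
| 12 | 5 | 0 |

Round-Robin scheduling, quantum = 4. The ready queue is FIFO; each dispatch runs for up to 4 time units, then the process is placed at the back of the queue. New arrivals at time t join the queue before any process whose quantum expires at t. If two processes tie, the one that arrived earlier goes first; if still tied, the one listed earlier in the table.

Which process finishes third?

11

Timeline: | 10 0-2 | 12 2-6 | 11 6-10 | 12 10-11 | 11 11-21 |
Completion: 10=2  11=21  12=11
Finish order: 10 → 12 → 11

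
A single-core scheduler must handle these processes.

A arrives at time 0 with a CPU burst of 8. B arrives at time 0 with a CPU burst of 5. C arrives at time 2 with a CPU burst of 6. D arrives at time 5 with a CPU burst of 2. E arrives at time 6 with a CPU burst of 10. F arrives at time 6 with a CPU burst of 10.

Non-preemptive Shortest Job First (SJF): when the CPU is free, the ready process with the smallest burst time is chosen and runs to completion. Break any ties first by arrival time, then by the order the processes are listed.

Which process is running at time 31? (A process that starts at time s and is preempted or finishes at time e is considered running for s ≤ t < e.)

F

Schedule: | B 0-5 | D 5-7 | C 7-13 | A 13-21 | E 21-31 | F 31-41 |
Completion: A=21  B=5  C=13  D=7  E=31  F=41
Turnaround (C−A): A=21  B=5  C=11  D=2  E=25  F=35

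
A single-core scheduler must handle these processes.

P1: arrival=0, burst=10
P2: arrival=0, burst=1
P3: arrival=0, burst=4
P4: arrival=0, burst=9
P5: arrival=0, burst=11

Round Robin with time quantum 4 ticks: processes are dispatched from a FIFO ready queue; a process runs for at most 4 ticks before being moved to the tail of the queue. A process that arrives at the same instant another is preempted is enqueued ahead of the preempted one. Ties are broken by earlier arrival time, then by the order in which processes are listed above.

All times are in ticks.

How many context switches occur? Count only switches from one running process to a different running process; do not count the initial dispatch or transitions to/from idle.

Timeline: | P1 0-4 | P2 4-5 | P3 5-9 | P4 9-13 | P5 13-17 | P1 17-21 | P4 21-25 | P5 25-29 | P1 29-31 | P4 31-32 | P5 32-35 |
Completion: P1=31  P2=5  P3=9  P4=32  P5=35
Turnaround (C−A): P1=31  P2=5  P3=9  P4=32  P5=35

10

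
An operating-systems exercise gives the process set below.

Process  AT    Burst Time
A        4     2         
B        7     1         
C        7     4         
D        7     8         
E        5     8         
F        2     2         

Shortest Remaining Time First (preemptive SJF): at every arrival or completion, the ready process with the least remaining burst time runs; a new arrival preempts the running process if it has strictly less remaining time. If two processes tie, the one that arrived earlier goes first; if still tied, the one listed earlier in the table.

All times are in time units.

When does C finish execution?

12

Timeline: | idle 0-2 | F 2-4 | A 4-6 | E 6-7 | B 7-8 | C 8-12 | E 12-19 | D 19-27 |
Completion: A=6  B=8  C=12  D=27  E=19  F=4
Turnaround (C−A): A=2  B=1  C=5  D=20  E=14  F=2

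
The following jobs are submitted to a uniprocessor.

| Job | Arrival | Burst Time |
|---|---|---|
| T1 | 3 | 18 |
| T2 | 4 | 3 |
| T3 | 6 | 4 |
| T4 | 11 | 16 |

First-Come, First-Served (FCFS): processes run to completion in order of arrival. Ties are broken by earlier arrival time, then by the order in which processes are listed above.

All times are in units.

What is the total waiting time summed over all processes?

52

Schedule: | idle 0-3 | T1 3-21 | T2 21-24 | T3 24-28 | T4 28-44 |
Completion: T1=21  T2=24  T3=28  T4=44
Turnaround (C−A): T1=18  T2=20  T3=22  T4=33
Waiting = turnaround − burst: T1=0, T2=17, T3=18, T4=17
Total waiting = 0 + 17 + 18 + 17 = 52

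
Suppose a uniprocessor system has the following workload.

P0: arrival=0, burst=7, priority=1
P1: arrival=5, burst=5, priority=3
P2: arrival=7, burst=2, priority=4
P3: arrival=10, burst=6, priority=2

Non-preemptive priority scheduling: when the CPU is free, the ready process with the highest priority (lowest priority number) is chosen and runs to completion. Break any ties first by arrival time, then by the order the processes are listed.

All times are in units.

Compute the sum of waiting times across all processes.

Timeline: | P0 0-7 | P1 7-12 | P3 12-18 | P2 18-20 |
Completion: P0=7  P1=12  P2=20  P3=18
Waiting = turnaround − burst: P0=0, P1=2, P2=11, P3=2
Total waiting = 0 + 2 + 11 + 2 = 15

15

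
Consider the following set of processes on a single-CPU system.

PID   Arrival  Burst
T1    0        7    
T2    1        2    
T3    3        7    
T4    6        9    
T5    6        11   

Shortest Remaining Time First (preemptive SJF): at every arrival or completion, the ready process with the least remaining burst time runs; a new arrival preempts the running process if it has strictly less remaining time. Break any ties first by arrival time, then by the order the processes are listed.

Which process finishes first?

T2

Schedule: | T1 0-1 | T2 1-3 | T1 3-9 | T3 9-16 | T4 16-25 | T5 25-36 |
Completion: T1=9  T2=3  T3=16  T4=25  T5=36
Finish order: T2 → T1 → T3 → T4 → T5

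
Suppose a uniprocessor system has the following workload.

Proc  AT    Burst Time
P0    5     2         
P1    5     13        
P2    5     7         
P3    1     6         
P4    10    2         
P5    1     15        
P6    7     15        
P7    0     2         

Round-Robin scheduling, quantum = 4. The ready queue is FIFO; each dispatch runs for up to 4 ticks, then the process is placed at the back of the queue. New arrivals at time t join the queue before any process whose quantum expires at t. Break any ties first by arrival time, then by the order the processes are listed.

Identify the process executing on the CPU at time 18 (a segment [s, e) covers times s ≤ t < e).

Gantt: | P7 0-2 | P3 2-6 | P5 6-10 | P0 10-12 | P1 12-16 | P2 16-20 | P3 20-22 | P6 22-26 | P4 26-28 | P5 28-32 | P1 32-36 | P2 36-39 | P6 39-43 | P5 43-47 | P1 47-51 | P6 51-55 | P5 55-58 | P1 58-59 | P6 59-62 |
Completion: P0=12  P1=59  P2=39  P3=22  P4=28  P5=58  P6=62  P7=2

P2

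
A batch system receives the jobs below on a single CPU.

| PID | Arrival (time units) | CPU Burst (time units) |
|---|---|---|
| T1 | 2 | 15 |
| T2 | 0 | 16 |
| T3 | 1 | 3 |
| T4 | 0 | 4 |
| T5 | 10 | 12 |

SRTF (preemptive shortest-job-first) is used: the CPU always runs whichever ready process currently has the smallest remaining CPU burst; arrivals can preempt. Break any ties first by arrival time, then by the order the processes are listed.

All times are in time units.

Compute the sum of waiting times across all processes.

54

Timeline: | T4 0-4 | T3 4-7 | T1 7-22 | T5 22-34 | T2 34-50 |
Completion: T1=22  T2=50  T3=7  T4=4  T5=34
Waiting = turnaround − burst: T1=5, T2=34, T3=3, T4=0, T5=12
Total waiting = 5 + 34 + 3 + 0 + 12 = 54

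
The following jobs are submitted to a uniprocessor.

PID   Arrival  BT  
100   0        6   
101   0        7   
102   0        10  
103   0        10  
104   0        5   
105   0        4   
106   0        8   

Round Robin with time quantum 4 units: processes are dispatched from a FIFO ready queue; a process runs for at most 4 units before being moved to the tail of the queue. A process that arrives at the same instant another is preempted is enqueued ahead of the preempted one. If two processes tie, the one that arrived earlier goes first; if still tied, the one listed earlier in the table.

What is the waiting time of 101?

26

Schedule: | 100 0-4 | 101 4-8 | 102 8-12 | 103 12-16 | 104 16-20 | 105 20-24 | 106 24-28 | 100 28-30 | 101 30-33 | 102 33-37 | 103 37-41 | 104 41-42 | 106 42-46 | 102 46-48 | 103 48-50 |
Completion: 100=30  101=33  102=48  103=50  104=42  105=24  106=46
Turnaround (C−A): 100=30  101=33  102=48  103=50  104=42  105=24  106=46
Waiting(101) = turnaround − burst = 33 − 7 = 26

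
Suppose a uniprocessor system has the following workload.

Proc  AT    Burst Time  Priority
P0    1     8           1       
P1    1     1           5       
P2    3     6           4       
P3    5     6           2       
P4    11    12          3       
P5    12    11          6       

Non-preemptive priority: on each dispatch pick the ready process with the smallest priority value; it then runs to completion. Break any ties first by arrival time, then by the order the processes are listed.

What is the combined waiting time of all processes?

Gantt: | idle 0-1 | P0 1-9 | P3 9-15 | P4 15-27 | P2 27-33 | P1 33-34 | P5 34-45 |
Completion: P0=9  P1=34  P2=33  P3=15  P4=27  P5=45
Turnaround (C−A): P0=8  P1=33  P2=30  P3=10  P4=16  P5=33
Waiting = turnaround − burst: P0=0, P1=32, P2=24, P3=4, P4=4, P5=22
Total waiting = 0 + 32 + 24 + 4 + 4 + 22 = 86

86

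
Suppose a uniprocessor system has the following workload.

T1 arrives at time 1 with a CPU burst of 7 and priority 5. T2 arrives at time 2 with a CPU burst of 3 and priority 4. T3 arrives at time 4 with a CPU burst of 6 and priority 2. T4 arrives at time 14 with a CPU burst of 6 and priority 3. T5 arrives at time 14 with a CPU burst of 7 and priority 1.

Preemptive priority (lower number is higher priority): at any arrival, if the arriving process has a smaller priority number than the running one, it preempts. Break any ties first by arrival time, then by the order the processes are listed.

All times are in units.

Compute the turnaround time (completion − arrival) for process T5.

Schedule: | idle 0-1 | T1 1-2 | T2 2-4 | T3 4-10 | T2 10-11 | T1 11-14 | T5 14-21 | T4 21-27 | T1 27-30 |
Completion: T1=30  T2=11  T3=10  T4=27  T5=21
Turnaround (C−A): T1=29  T2=9  T3=6  T4=13  T5=7
Turnaround(T5) = completion − arrival = 21 − 14 = 7

7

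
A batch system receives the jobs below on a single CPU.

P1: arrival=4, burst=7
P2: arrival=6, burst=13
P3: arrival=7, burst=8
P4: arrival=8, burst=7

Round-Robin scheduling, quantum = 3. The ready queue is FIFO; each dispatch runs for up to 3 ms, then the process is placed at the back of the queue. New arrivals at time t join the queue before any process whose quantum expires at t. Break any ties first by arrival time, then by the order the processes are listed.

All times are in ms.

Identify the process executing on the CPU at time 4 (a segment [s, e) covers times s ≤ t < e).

P1

Gantt: | idle 0-4 | P1 4-7 | P2 7-10 | P3 10-13 | P1 13-16 | P4 16-19 | P2 19-22 | P3 22-25 | P1 25-26 | P4 26-29 | P2 29-32 | P3 32-34 | P4 34-35 | P2 35-39 |
Completion: P1=26  P2=39  P3=34  P4=35
Turnaround (C−A): P1=22  P2=33  P3=27  P4=27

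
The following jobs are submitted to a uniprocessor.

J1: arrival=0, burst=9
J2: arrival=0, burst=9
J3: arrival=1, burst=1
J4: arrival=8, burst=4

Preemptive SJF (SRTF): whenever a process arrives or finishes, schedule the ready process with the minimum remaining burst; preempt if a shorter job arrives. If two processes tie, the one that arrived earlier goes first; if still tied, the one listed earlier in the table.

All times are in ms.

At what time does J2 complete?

Schedule: | J1 0-1 | J3 1-2 | J1 2-10 | J4 10-14 | J2 14-23 |
Completion: J1=10  J2=23  J3=2  J4=14
Turnaround (C−A): J1=10  J2=23  J3=1  J4=6

23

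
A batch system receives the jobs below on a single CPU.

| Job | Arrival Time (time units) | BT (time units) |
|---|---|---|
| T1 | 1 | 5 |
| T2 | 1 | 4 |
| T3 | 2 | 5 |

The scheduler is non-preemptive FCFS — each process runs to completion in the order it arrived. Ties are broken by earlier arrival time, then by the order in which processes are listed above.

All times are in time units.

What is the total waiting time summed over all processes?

Timeline: | idle 0-1 | T1 1-6 | T2 6-10 | T3 10-15 |
Completion: T1=6  T2=10  T3=15
Waiting = turnaround − burst: T1=0, T2=5, T3=8
Total waiting = 0 + 5 + 8 = 13

13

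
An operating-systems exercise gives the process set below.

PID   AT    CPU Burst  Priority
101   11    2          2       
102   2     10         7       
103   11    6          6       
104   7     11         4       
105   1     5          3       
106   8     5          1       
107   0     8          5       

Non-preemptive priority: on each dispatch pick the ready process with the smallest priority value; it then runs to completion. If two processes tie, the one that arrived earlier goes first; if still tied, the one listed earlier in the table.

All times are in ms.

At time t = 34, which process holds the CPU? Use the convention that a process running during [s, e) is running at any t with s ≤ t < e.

103

Timeline: | 107 0-8 | 106 8-13 | 101 13-15 | 105 15-20 | 104 20-31 | 103 31-37 | 102 37-47 |
Completion: 101=15  102=47  103=37  104=31  105=20  106=13  107=8
Turnaround (C−A): 101=4  102=45  103=26  104=24  105=19  106=5  107=8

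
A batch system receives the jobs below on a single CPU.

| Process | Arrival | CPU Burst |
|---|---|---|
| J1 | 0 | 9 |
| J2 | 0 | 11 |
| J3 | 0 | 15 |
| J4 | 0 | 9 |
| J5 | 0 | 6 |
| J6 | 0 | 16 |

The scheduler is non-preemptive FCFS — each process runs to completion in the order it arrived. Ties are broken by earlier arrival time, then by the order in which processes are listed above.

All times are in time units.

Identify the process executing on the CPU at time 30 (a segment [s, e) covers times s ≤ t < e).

Timeline: | J1 0-9 | J2 9-20 | J3 20-35 | J4 35-44 | J5 44-50 | J6 50-66 |
Completion: J1=9  J2=20  J3=35  J4=44  J5=50  J6=66

J3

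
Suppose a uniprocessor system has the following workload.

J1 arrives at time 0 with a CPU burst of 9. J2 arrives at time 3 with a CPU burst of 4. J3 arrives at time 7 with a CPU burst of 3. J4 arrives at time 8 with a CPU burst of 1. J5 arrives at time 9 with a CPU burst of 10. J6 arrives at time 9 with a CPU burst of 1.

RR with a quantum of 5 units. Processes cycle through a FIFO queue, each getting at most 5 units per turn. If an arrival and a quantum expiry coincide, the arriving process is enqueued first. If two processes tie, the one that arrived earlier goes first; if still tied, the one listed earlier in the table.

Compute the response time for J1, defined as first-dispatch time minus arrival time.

0

Schedule: | J1 0-5 | J2 5-9 | J1 9-13 | J3 13-16 | J4 16-17 | J5 17-22 | J6 22-23 | J5 23-28 |
Completion: J1=13  J2=9  J3=16  J4=17  J5=28  J6=23
Turnaround (C−A): J1=13  J2=6  J3=9  J4=9  J5=19  J6=14
Response(J1) = first start − arrival = 0 − 0 = 0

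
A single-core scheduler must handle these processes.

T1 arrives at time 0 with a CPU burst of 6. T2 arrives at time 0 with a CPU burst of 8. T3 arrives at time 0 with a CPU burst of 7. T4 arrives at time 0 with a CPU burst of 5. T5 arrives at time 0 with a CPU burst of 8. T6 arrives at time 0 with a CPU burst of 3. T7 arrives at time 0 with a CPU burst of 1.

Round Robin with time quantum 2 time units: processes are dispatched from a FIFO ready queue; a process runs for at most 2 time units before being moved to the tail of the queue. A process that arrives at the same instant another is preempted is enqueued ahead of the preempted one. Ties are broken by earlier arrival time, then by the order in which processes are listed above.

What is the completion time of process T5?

38

Schedule: | T1 0-2 | T2 2-4 | T3 4-6 | T4 6-8 | T5 8-10 | T6 10-12 | T7 12-13 | T1 13-15 | T2 15-17 | T3 17-19 | T4 19-21 | T5 21-23 | T6 23-24 | T1 24-26 | T2 26-28 | T3 28-30 | T4 30-31 | T5 31-33 | T2 33-35 | T3 35-36 | T5 36-38 |
Completion: T1=26  T2=35  T3=36  T4=31  T5=38  T6=24  T7=13
Turnaround (C−A): T1=26  T2=35  T3=36  T4=31  T5=38  T6=24  T7=13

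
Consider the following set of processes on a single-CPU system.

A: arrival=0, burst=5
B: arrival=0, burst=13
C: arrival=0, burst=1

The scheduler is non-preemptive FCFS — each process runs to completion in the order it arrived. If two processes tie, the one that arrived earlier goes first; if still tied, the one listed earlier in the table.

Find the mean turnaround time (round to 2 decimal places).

14.00

Gantt: | A 0-5 | B 5-18 | C 18-19 |
Completion: A=5  B=18  C=19
Turnaround (C−A): A=5  B=18  C=19
Turnaround times: A=5, B=18, C=19
Average turnaround = (5+18+19) / 3 = 42/3 = 14.00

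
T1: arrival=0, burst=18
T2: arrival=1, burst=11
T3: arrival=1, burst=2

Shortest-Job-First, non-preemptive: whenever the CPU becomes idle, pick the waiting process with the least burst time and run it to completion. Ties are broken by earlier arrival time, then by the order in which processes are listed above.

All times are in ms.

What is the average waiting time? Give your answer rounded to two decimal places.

Timeline: | T1 0-18 | T3 18-20 | T2 20-31 |
Completion: T1=18  T2=31  T3=20
Turnaround (C−A): T1=18  T2=30  T3=19
Waiting times: T1=0, T2=19, T3=17
Average waiting = (0+19+17) / 3 = 36/3 = 12.00

12.00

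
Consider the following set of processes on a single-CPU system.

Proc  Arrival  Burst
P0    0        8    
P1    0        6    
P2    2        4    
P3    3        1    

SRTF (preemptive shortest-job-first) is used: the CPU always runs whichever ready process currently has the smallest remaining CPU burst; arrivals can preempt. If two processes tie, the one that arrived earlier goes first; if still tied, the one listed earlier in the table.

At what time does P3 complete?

Schedule: | P1 0-3 | P3 3-4 | P1 4-7 | P2 7-11 | P0 11-19 |
Completion: P0=19  P1=7  P2=11  P3=4

4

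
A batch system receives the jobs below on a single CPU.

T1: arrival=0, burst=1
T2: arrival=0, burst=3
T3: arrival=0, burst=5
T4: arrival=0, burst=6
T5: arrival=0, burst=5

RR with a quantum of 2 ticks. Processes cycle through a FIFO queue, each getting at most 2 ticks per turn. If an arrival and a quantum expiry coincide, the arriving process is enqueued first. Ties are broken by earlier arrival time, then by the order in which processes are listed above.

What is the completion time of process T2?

10

Schedule: | T1 0-1 | T2 1-3 | T3 3-5 | T4 5-7 | T5 7-9 | T2 9-10 | T3 10-12 | T4 12-14 | T5 14-16 | T3 16-17 | T4 17-19 | T5 19-20 |
Completion: T1=1  T2=10  T3=17  T4=19  T5=20
Turnaround (C−A): T1=1  T2=10  T3=17  T4=19  T5=20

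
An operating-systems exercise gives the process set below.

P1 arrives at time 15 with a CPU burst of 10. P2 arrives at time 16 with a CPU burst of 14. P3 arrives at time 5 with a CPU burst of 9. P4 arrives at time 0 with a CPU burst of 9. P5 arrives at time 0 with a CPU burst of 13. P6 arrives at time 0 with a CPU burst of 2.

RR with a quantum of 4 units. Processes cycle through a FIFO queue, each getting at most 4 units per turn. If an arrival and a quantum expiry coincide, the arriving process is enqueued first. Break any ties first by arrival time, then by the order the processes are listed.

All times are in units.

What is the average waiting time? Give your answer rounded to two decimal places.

24.17

Gantt: | P4 0-4 | P5 4-8 | P6 8-10 | P4 10-14 | P3 14-18 | P5 18-22 | P4 22-23 | P1 23-27 | P2 27-31 | P3 31-35 | P5 35-39 | P1 39-43 | P2 43-47 | P3 47-48 | P5 48-49 | P1 49-51 | P2 51-57 |
Completion: P1=51  P2=57  P3=48  P4=23  P5=49  P6=10
Turnaround (C−A): P1=36  P2=41  P3=43  P4=23  P5=49  P6=10
Waiting times: P1=26, P2=27, P3=34, P4=14, P5=36, P6=8
Average waiting = (26+27+34+14+36+8) / 6 = 145/6 = 24.17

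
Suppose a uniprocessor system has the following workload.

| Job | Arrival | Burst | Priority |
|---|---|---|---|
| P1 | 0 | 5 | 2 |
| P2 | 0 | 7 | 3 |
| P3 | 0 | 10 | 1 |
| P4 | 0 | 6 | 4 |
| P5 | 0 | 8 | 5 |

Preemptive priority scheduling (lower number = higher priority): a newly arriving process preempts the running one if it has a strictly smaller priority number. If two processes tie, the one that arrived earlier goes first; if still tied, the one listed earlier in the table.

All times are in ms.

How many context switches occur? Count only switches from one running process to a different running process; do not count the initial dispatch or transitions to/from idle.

4

Schedule: | P3 0-10 | P1 10-15 | P2 15-22 | P4 22-28 | P5 28-36 |
Completion: P1=15  P2=22  P3=10  P4=28  P5=36
Turnaround (C−A): P1=15  P2=22  P3=10  P4=28  P5=36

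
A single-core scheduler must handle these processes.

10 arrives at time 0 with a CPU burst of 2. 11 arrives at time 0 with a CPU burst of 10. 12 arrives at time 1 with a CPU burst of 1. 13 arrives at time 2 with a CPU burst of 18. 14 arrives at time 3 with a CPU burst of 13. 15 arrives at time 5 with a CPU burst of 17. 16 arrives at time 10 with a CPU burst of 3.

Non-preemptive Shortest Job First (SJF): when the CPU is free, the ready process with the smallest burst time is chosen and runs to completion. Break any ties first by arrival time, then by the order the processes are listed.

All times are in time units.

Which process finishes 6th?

15

Gantt: | 10 0-2 | 12 2-3 | 11 3-13 | 16 13-16 | 14 16-29 | 15 29-46 | 13 46-64 |
Completion: 10=2  11=13  12=3  13=64  14=29  15=46  16=16
Turnaround (C−A): 10=2  11=13  12=2  13=62  14=26  15=41  16=6
Finish order: 10 → 12 → 11 → 16 → 14 → 15 → 13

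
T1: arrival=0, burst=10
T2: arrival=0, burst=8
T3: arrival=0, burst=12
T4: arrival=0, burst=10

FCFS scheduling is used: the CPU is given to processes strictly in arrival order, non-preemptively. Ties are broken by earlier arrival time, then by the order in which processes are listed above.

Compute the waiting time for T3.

Gantt: | T1 0-10 | T2 10-18 | T3 18-30 | T4 30-40 |
Completion: T1=10  T2=18  T3=30  T4=40
Turnaround (C−A): T1=10  T2=18  T3=30  T4=40
Waiting(T3) = turnaround − burst = 30 − 12 = 18

18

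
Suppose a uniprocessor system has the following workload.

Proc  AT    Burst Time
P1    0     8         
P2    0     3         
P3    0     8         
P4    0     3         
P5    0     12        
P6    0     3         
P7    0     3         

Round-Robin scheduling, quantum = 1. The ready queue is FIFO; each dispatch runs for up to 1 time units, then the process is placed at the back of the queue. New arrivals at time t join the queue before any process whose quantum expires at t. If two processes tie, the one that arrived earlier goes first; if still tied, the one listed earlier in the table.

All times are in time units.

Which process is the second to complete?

P4

Gantt: | P1 0-1 | P2 1-2 | P3 2-3 | P4 3-4 | P5 4-5 | P6 5-6 | P7 6-7 | P1 7-8 | P2 8-9 | P3 9-10 | P4 10-11 | P5 11-12 | P6 12-13 | P7 13-14 | P1 14-15 | P2 15-16 | P3 16-17 | P4 17-18 | P5 18-19 | P6 19-20 | P7 20-21 | P1 21-22 | P3 22-23 | P5 23-24 | P1 24-25 | P3 25-26 | P5 26-27 | P1 27-28 | P3 28-29 | P5 29-30 | P1 30-31 | P3 31-32 | P5 32-33 | P1 33-34 | P3 34-35 | P5 35-40 |
Completion: P1=34  P2=16  P3=35  P4=18  P5=40  P6=20  P7=21
Turnaround (C−A): P1=34  P2=16  P3=35  P4=18  P5=40  P6=20  P7=21
Finish order: P2 → P4 → P6 → P7 → P1 → P3 → P5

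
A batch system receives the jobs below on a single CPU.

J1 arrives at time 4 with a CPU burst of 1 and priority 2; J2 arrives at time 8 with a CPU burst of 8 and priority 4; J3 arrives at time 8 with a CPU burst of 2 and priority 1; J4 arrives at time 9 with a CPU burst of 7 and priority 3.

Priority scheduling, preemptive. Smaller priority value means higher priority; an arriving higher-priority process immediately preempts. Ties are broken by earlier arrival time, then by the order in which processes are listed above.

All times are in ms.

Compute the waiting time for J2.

9

Timeline: | idle 0-4 | J1 4-5 | idle 5-8 | J3 8-10 | J4 10-17 | J2 17-25 |
Completion: J1=5  J2=25  J3=10  J4=17
Turnaround (C−A): J1=1  J2=17  J3=2  J4=8
Waiting(J2) = turnaround − burst = 17 − 8 = 9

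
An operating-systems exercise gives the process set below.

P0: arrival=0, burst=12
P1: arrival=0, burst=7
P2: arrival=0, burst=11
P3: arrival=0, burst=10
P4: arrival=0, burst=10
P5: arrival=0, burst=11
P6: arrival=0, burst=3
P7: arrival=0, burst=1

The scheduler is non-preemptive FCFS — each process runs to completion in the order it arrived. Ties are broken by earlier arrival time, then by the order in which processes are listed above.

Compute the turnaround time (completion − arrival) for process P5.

61

Schedule: | P0 0-12 | P1 12-19 | P2 19-30 | P3 30-40 | P4 40-50 | P5 50-61 | P6 61-64 | P7 64-65 |
Completion: P0=12  P1=19  P2=30  P3=40  P4=50  P5=61  P6=64  P7=65
Turnaround (C−A): P0=12  P1=19  P2=30  P3=40  P4=50  P5=61  P6=64  P7=65
Turnaround(P5) = completion − arrival = 61 − 0 = 61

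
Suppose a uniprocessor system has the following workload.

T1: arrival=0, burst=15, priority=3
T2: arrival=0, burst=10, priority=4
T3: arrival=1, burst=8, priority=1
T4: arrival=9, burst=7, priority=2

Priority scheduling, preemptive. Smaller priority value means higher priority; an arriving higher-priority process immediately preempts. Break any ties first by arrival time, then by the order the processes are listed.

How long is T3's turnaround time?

8

Gantt: | T1 0-1 | T3 1-9 | T4 9-16 | T1 16-30 | T2 30-40 |
Completion: T1=30  T2=40  T3=9  T4=16
Turnaround (C−A): T1=30  T2=40  T3=8  T4=7
Turnaround(T3) = completion − arrival = 9 − 1 = 8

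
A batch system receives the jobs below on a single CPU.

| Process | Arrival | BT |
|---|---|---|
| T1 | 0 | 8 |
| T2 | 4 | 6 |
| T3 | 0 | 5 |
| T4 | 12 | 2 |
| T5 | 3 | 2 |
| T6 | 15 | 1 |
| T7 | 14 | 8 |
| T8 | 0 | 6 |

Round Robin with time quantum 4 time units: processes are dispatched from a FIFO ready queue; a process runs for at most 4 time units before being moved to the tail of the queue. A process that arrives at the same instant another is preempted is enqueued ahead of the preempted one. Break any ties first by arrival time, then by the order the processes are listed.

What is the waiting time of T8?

21

Timeline: | T1 0-4 | T3 4-8 | T8 8-12 | T5 12-14 | T2 14-18 | T1 18-22 | T3 22-23 | T4 23-25 | T8 25-27 | T7 27-31 | T6 31-32 | T2 32-34 | T7 34-38 |
Completion: T1=22  T2=34  T3=23  T4=25  T5=14  T6=32  T7=38  T8=27
Turnaround (C−A): T1=22  T2=30  T3=23  T4=13  T5=11  T6=17  T7=24  T8=27
Waiting(T8) = turnaround − burst = 27 − 6 = 21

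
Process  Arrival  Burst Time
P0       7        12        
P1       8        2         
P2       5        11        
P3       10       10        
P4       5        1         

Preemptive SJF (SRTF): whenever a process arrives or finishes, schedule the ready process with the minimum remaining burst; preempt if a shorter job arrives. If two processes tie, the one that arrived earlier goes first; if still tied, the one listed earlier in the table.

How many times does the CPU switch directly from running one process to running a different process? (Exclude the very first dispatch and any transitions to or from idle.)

5

Timeline: | idle 0-5 | P4 5-6 | P2 6-8 | P1 8-10 | P2 10-19 | P3 19-29 | P0 29-41 |
Completion: P0=41  P1=10  P2=19  P3=29  P4=6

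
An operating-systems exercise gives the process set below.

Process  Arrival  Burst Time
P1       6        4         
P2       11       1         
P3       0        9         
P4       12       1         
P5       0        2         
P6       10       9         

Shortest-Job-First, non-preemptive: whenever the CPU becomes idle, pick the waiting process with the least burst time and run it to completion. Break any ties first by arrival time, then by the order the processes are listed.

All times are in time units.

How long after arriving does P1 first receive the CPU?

7

Schedule: | P5 0-2 | P3 2-11 | P2 11-12 | P4 12-13 | P1 13-17 | P6 17-26 |
Completion: P1=17  P2=12  P3=11  P4=13  P5=2  P6=26
Turnaround (C−A): P1=11  P2=1  P3=11  P4=1  P5=2  P6=16
Response(P1) = first start − arrival = 13 − 6 = 7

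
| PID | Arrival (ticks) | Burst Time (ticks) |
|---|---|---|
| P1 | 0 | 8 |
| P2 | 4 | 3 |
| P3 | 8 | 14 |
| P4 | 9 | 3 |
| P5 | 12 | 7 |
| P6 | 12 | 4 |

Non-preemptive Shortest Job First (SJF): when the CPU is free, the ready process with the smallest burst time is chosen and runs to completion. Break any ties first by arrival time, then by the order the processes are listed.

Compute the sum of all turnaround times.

70

Timeline: | P1 0-8 | P2 8-11 | P4 11-14 | P6 14-18 | P5 18-25 | P3 25-39 |
Completion: P1=8  P2=11  P3=39  P4=14  P5=25  P6=18
Turnaround = completion − arrival: P1=8, P2=7, P3=31, P4=5, P5=13, P6=6
Total turnaround = 8 + 7 + 31 + 5 + 13 + 6 = 70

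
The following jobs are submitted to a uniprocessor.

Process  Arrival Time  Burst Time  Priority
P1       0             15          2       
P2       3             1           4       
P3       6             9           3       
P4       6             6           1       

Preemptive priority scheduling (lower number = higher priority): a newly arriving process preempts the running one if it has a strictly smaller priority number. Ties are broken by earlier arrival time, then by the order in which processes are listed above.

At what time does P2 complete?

31

Timeline: | P1 0-6 | P4 6-12 | P1 12-21 | P3 21-30 | P2 30-31 |
Completion: P1=21  P2=31  P3=30  P4=12
Turnaround (C−A): P1=21  P2=28  P3=24  P4=6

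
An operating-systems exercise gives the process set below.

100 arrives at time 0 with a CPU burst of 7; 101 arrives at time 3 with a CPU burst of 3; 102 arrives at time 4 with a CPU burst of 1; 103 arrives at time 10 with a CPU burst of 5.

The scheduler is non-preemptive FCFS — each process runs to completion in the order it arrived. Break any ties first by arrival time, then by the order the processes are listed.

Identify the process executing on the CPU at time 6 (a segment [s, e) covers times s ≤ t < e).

Schedule: | 100 0-7 | 101 7-10 | 102 10-11 | 103 11-16 |
Completion: 100=7  101=10  102=11  103=16

100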